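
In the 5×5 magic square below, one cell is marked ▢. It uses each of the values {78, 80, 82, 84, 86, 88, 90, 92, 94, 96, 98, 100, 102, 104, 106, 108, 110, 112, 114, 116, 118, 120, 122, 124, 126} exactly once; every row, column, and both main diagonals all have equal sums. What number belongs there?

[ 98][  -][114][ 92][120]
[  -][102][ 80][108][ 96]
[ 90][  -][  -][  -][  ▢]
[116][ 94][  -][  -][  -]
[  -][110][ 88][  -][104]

112

The 25 entries sum to 2550, so each line sums to 2550/5 = 510.
Using row 1: 98 + 114 + 92 + 120 + ? → (1,2) = 510 − 424 = 86.
From row 2, 510 − (102 + 80 + 108 + 96) gives (2,1) = 124.
Using column 1: 98 + 124 + 90 + 116 + ? → (5,1) = 510 − 428 = 82.
From column 2, 510 − (86 + 102 + 94 + 110) gives (3,2) = 118.
Anti-diagonal: 120 + 108 + 94 + 82 + ? = 510, so (3,3) = 106.
Using row 5: 82 + 110 + 88 + 104 + ? → (5,4) = 510 − 384 = 126.
Column 3: 114 + 80 + 106 + 88 + ? = 510, so (4,3) = 122.
Main diagonal: 98 + 102 + 106 + 104 + ? = 510, so (4,4) = 100.
Using row 4: 116 + 94 + 122 + 100 + ? → (4,5) = 510 − 432 = 78.
The remaining cell in column 4 is (3,4) = 510 − 426 = 84.
The remaining cell in column 5 is (3,5) = 510 − 398 = 112.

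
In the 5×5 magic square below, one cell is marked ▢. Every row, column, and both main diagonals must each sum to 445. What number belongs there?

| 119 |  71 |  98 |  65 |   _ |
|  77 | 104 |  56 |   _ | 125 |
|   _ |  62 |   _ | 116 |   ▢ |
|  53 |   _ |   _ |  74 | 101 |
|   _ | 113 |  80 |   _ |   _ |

68

Using row 1: 119 + 71 + 98 + 65 + ? → (1,5) = 445 − 353 = 92.
Using row 2: 77 + 104 + 56 + 125 + ? → (2,4) = 445 − 362 = 83.
From column 2, 445 − (71 + 104 + 62 + 113) gives (4,2) = 95.
The remaining cell in column 4 is (5,4) = 445 − 338 = 107.
Row 4 must total 445; the given cells sum to 323, so (4,3) = 122.
The remaining cell in column 3 is (3,3) = 445 − 356 = 89.
From main diagonal, 445 − (119 + 104 + 89 + 74) gives (5,5) = 59.
The remaining cell in anti-diagonal is (5,1) = 445 − 359 = 86.
From column 1, 445 − (119 + 77 + 53 + 86) gives (3,1) = 110.
Column 5 needs 445; the known cells sum to 377, so (3,5) = 68.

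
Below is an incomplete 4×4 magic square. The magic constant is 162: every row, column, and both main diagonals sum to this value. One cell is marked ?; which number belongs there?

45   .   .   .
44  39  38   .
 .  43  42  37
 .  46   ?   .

47

From row 2, 162 − (44 + 39 + 38) gives (2,4) = 41.
Row 3 must total 162; the given cells sum to 122, so (3,1) = 40.
From column 1, 162 − (45 + 44 + 40) gives (4,1) = 33.
Column 2 needs 162; the known cells sum to 128, so (1,2) = 34.
Using main diagonal: 45 + 39 + 42 + ? → (4,4) = 162 − 126 = 36.
Using anti-diagonal: 38 + 43 + 33 + ? → (1,4) = 162 − 114 = 48.
Row 1 needs 162; the known cells sum to 127, so (1,3) = 35.
Using row 4: 33 + 46 + 36 + ? → (4,3) = 162 − 115 = 47.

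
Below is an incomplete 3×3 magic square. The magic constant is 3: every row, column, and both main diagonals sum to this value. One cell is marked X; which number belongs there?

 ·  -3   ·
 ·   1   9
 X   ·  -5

3

From row 2, 3 − (1 + 9) gives (2,1) = -7.
Column 2: -3 + 1 + ? = 3, so (3,2) = 5.
Column 3 must total 3; the given cells sum to 4, so (1,3) = -1.
Main diagonal: 1 + (-5) + ? = 3, so (1,1) = 7.
The remaining cell in anti-diagonal is (3,1) = 3 − 0 = 3.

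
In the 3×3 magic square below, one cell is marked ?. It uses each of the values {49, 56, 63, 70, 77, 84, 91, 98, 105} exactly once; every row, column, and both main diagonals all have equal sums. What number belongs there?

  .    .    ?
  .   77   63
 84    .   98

The 9 entries sum to 693, so each line sums to 693/3 = 231.
Using row 2: 77 + 63 + ? → (2,1) = 231 − 140 = 91.
Using row 3: 84 + 98 + ? → (3,2) = 231 − 182 = 49.
From column 1, 231 − (91 + 84) gives (1,1) = 56.
Using column 2: 77 + 49 + ? → (1,2) = 231 − 126 = 105.
Using column 3: 63 + 98 + ? → (1,3) = 231 − 161 = 70.

70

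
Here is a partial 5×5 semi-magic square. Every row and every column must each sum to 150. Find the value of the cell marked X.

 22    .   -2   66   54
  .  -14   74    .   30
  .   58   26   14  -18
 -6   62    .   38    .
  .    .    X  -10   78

Using row 1: 22 + (-2) + 66 + 54 + ? → (1,2) = 150 − 140 = 10.
The remaining cell in row 3 is (3,1) = 150 − 80 = 70.
Column 2: 10 + (-14) + 58 + 62 + ? = 150, so (5,2) = 34.
Column 4 must total 150; the given cells sum to 108, so (2,4) = 42.
The remaining cell in column 5 is (4,5) = 150 − 144 = 6.
The remaining cell in row 2 is (2,1) = 150 − 132 = 18.
Row 4 needs 150; the known cells sum to 100, so (4,3) = 50.
The remaining cell in column 1 is (5,1) = 150 − 104 = 46.
Column 3 must total 150; the given cells sum to 148, so (5,3) = 2.

2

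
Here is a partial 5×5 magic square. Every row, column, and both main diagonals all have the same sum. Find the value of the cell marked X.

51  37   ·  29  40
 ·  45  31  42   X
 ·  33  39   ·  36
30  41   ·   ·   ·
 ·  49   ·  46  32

Column 2 is complete and sums to 205; that is the magic constant.
Row 1 needs 205; the known cells sum to 157, so (1,3) = 48.
Using main diagonal: 51 + 45 + 39 + 32 + ? → (4,4) = 205 − 167 = 38.
From anti-diagonal, 205 − (40 + 42 + 39 + 41) gives (5,1) = 43.
Row 5: 43 + 49 + 46 + 32 + ? = 205, so (5,3) = 35.
Column 3 must total 205; the given cells sum to 153, so (4,3) = 52.
Using column 4: 29 + 42 + 38 + 46 + ? → (3,4) = 205 − 155 = 50.
The remaining cell in row 3 is (3,1) = 205 − 158 = 47.
Row 4 needs 205; the known cells sum to 161, so (4,5) = 44.
From column 1, 205 − (51 + 47 + 30 + 43) gives (2,1) = 34.
Column 5 must total 205; the given cells sum to 152, so (2,5) = 53.

53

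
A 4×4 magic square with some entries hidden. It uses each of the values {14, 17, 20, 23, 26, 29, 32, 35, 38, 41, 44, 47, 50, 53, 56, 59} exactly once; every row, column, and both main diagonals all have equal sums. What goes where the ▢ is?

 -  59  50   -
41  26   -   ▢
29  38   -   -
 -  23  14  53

44

The 16 entries sum to 584, so each line sums to 584/4 = 146.
Row 4 must total 146; the given cells sum to 90, so (4,1) = 56.
Using column 1: 41 + 29 + 56 + ? → (1,1) = 146 − 126 = 20.
Main diagonal: 20 + 26 + 53 + ? = 146, so (3,3) = 47.
The remaining cell in row 1 is (1,4) = 146 − 129 = 17.
Using row 3: 29 + 38 + 47 + ? → (3,4) = 146 − 114 = 32.
Column 3 needs 146; the known cells sum to 111, so (2,3) = 35.
Column 4: 17 + 32 + 53 + ? = 146, so (2,4) = 44.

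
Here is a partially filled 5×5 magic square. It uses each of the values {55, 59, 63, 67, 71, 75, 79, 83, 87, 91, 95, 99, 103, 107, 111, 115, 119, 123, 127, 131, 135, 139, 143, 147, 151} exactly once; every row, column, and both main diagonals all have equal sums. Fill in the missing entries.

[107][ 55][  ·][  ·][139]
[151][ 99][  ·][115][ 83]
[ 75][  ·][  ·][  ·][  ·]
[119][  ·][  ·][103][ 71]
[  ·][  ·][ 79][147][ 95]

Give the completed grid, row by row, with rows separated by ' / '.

The 25 entries sum to 2575, so each line sums to 2575/5 = 515.
Using row 2: 151 + 99 + 115 + 83 + ? → (2,3) = 515 − 448 = 67.
Column 1 must total 515; the given cells sum to 452, so (5,1) = 63.
Column 5 needs 515; the known cells sum to 388, so (3,5) = 127.
Main diagonal: 107 + 99 + 103 + 95 + ? = 515, so (3,3) = 111.
The remaining cell in anti-diagonal is (4,2) = 515 − 428 = 87.
Row 4: 119 + 87 + 103 + 71 + ? = 515, so (4,3) = 135.
Row 5 must total 515; the given cells sum to 384, so (5,2) = 131.
The remaining cell in column 2 is (3,2) = 515 − 372 = 143.
From column 3, 515 − (67 + 111 + 135 + 79) gives (1,3) = 123.
Row 1 must total 515; the given cells sum to 424, so (1,4) = 91.
The remaining cell in row 3 is (3,4) = 515 − 456 = 59.

107 55 123 91 139 / 151 99 67 115 83 / 75 143 111 59 127 / 119 87 135 103 71 / 63 131 79 147 95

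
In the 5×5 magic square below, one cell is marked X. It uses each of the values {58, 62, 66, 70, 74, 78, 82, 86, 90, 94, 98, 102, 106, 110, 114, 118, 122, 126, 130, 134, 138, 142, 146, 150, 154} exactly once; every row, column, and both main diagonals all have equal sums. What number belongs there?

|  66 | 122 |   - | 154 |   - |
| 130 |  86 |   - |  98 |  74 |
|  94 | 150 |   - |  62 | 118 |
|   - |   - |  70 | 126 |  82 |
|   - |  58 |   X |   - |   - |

The 25 entries sum to 2650, so each line sums to 2650/5 = 530.
From row 2, 530 − (130 + 86 + 98 + 74) gives (2,3) = 142.
From row 3, 530 − (94 + 150 + 62 + 118) gives (3,3) = 106.
Column 2: 122 + 86 + 150 + 58 + ? = 530, so (4,2) = 114.
Column 4 needs 530; the known cells sum to 440, so (5,4) = 90.
Main diagonal must total 530; the given cells sum to 384, so (5,5) = 146.
Row 4: 114 + 70 + 126 + 82 + ? = 530, so (4,1) = 138.
Column 1 must total 530; the given cells sum to 428, so (5,1) = 102.
From column 5, 530 − (74 + 118 + 82 + 146) gives (1,5) = 110.
From row 1, 530 − (66 + 122 + 154 + 110) gives (1,3) = 78.
Row 5 needs 530; the known cells sum to 396, so (5,3) = 134.

134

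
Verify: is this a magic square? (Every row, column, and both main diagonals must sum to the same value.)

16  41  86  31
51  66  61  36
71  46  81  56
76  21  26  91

Row 1: 16 + 41 + 86 + 31 = 174.
Row 2: 51 + 66 + 61 + 36 = 214.
Row 3: 71 + 46 + 81 + 56 = 254.
Row 4: 76 + 21 + 26 + 91 = 214.
Column 1: 16 + 51 + 71 + 76 = 214.
Column 2: 41 + 66 + 46 + 21 = 174.
Column 3: 86 + 61 + 81 + 26 = 254.
Column 4: 31 + 36 + 56 + 91 = 214.
Main diagonal: 16 + 66 + 81 + 91 = 254.
Anti-diagonal: 31 + 61 + 46 + 76 = 214.

No — anti-diagonal sums to 214 but row 1 sums to 174.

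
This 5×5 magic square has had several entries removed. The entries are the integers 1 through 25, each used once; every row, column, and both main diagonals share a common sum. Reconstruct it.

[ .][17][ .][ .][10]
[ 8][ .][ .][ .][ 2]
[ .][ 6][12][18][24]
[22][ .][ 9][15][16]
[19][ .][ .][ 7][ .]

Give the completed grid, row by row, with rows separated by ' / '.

11 17 23 4 10 / 8 14 20 21 2 / 5 6 12 18 24 / 22 3 9 15 16 / 19 25 1 7 13

The entries are 1 through 25, which sum to 325, so each line sums to 325/5 = 65.
From row 3, 65 − (6 + 12 + 18 + 24) gives (3,1) = 5.
Using row 4: 22 + 9 + 15 + 16 + ? → (4,2) = 65 − 62 = 3.
The remaining cell in column 1 is (1,1) = 65 − 54 = 11.
From column 5, 65 − (10 + 2 + 24 + 16) gives (5,5) = 13.
The remaining cell in main diagonal is (2,2) = 65 − 51 = 14.
Using anti-diagonal: 10 + 12 + 3 + 19 + ? → (2,4) = 65 − 44 = 21.
The remaining cell in row 2 is (2,3) = 65 − 45 = 20.
The remaining cell in column 2 is (5,2) = 65 − 40 = 25.
Column 4 must total 65; the given cells sum to 61, so (1,4) = 4.
From row 1, 65 − (11 + 17 + 4 + 10) gives (1,3) = 23.
Row 5 needs 65; the known cells sum to 64, so (5,3) = 1.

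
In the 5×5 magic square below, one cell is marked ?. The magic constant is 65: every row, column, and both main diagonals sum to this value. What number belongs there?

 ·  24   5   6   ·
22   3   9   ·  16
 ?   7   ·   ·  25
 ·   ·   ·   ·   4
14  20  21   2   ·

The remaining cell in row 2 is (2,4) = 65 − 50 = 15.
Row 5 must total 65; the given cells sum to 57, so (5,5) = 8.
From column 2, 65 − (24 + 3 + 7 + 20) gives (4,2) = 11.
From column 5, 65 − (16 + 25 + 4 + 8) gives (1,5) = 12.
Anti-diagonal must total 65; the given cells sum to 52, so (3,3) = 13.
Row 1 needs 65; the known cells sum to 47, so (1,1) = 18.
From column 3, 65 − (5 + 9 + 13 + 21) gives (4,3) = 17.
Main diagonal needs 65; the known cells sum to 42, so (4,4) = 23.
From row 4, 65 − (11 + 17 + 23 + 4) gives (4,1) = 10.
Using column 1: 18 + 22 + 10 + 14 + ? → (3,1) = 65 − 64 = 1.

1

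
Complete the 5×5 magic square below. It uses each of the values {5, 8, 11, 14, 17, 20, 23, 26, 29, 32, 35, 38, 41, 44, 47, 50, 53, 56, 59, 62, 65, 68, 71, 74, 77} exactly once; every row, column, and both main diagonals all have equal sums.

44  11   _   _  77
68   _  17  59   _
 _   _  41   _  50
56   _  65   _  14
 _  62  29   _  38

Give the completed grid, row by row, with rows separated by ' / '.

The 25 entries sum to 1025, so each line sums to 1025/5 = 205.
The remaining cell in column 3 is (1,3) = 205 − 152 = 53.
Using column 5: 77 + 50 + 14 + 38 + ? → (2,5) = 205 − 179 = 26.
The remaining cell in row 1 is (1,4) = 205 − 185 = 20.
From row 2, 205 − (68 + 17 + 59 + 26) gives (2,2) = 35.
Using main diagonal: 44 + 35 + 41 + 38 + ? → (4,4) = 205 − 158 = 47.
From row 4, 205 − (56 + 65 + 47 + 14) gives (4,2) = 23.
Column 2 needs 205; the known cells sum to 131, so (3,2) = 74.
Using anti-diagonal: 77 + 59 + 41 + 23 + ? → (5,1) = 205 − 200 = 5.
The remaining cell in row 5 is (5,4) = 205 − 134 = 71.
Column 1 must total 205; the given cells sum to 173, so (3,1) = 32.
Column 4 must total 205; the given cells sum to 197, so (3,4) = 8.

44 11 53 20 77 / 68 35 17 59 26 / 32 74 41 8 50 / 56 23 65 47 14 / 5 62 29 71 38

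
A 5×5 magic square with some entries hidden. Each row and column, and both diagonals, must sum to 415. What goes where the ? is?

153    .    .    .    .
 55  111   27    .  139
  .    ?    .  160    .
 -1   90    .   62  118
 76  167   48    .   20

13

Row 2 needs 415; the known cells sum to 332, so (2,4) = 83.
From row 4, 415 − (-1 + 90 + 62 + 118) gives (4,3) = 146.
The remaining cell in row 5 is (5,4) = 415 − 311 = 104.
From column 1, 415 − (153 + 55 + (-1) + 76) gives (3,1) = 132.
From column 4, 415 − (83 + 160 + 62 + 104) gives (1,4) = 6.
Using main diagonal: 153 + 111 + 62 + 20 + ? → (3,3) = 415 − 346 = 69.
Anti-diagonal must total 415; the given cells sum to 318, so (1,5) = 97.
Column 3 needs 415; the known cells sum to 290, so (1,3) = 125.
Using column 5: 97 + 139 + 118 + 20 + ? → (3,5) = 415 − 374 = 41.
The remaining cell in row 1 is (1,2) = 415 − 381 = 34.
Row 3: 132 + 69 + 160 + 41 + ? = 415, so (3,2) = 13.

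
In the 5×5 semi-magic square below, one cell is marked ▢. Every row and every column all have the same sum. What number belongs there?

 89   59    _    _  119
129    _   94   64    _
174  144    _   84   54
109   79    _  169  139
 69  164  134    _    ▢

99

Column 1 is complete and sums to 570; that is the magic constant.
The remaining cell in row 3 is (3,3) = 570 − 456 = 114.
The remaining cell in row 4 is (4,3) = 570 − 496 = 74.
Using column 2: 59 + 144 + 79 + 164 + ? → (2,2) = 570 − 446 = 124.
Column 3 must total 570; the given cells sum to 416, so (1,3) = 154.
Row 1 needs 570; the known cells sum to 421, so (1,4) = 149.
Using row 2: 129 + 124 + 94 + 64 + ? → (2,5) = 570 − 411 = 159.
Column 4 needs 570; the known cells sum to 466, so (5,4) = 104.
Column 5 must total 570; the given cells sum to 471, so (5,5) = 99.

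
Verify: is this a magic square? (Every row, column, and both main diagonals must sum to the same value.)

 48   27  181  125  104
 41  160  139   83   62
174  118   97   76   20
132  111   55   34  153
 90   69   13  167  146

Yes

Row 1: 48 + 27 + 181 + 125 + 104 = 485.
Row 2: 41 + 160 + 139 + 83 + 62 = 485.
Row 3: 174 + 118 + 97 + 76 + 20 = 485.
Row 4: 132 + 111 + 55 + 34 + 153 = 485.
Row 5: 90 + 69 + 13 + 167 + 146 = 485.
Column 1: 48 + 41 + 174 + 132 + 90 = 485.
Column 2: 27 + 160 + 118 + 111 + 69 = 485.
Column 3: 181 + 139 + 97 + 55 + 13 = 485.
Column 4: 125 + 83 + 76 + 34 + 167 = 485.
Column 5: 104 + 62 + 20 + 153 + 146 = 485.
Main diagonal: 48 + 160 + 97 + 34 + 146 = 485.
Anti-diagonal: 104 + 83 + 97 + 111 + 90 = 485.
All lines sum to 485.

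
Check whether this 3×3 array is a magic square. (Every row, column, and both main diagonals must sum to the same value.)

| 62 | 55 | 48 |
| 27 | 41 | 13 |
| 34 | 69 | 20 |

Row 1: 62 + 55 + 48 = 165.
Row 2: 27 + 41 + 13 = 81.
Row 3: 34 + 69 + 20 = 123.
Column 1: 62 + 27 + 34 = 123.
Column 2: 55 + 41 + 69 = 165.
Column 3: 48 + 13 + 20 = 81.
Main diagonal: 62 + 41 + 20 = 123.
Anti-diagonal: 48 + 41 + 34 = 123.

No — row 2 sums to 81 but row 3 sums to 123.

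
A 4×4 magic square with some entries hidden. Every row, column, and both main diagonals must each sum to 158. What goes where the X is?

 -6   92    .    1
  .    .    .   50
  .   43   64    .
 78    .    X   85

The remaining cell in row 1 is (1,3) = 158 − 87 = 71.
Column 4 must total 158; the given cells sum to 136, so (3,4) = 22.
The remaining cell in main diagonal is (2,2) = 158 − 143 = 15.
The remaining cell in anti-diagonal is (2,3) = 158 − 122 = 36.
The remaining cell in row 2 is (2,1) = 158 − 101 = 57.
From row 3, 158 − (43 + 64 + 22) gives (3,1) = 29.
Column 2 must total 158; the given cells sum to 150, so (4,2) = 8.
The remaining cell in column 3 is (4,3) = 158 − 171 = -13.

-13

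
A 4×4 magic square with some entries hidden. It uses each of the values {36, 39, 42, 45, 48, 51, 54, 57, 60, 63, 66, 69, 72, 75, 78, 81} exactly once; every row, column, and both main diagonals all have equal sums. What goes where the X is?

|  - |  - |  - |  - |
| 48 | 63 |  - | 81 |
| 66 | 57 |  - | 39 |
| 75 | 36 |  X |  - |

69

The 16 entries sum to 936, so each line sums to 936/4 = 234.
Using row 2: 48 + 63 + 81 + ? → (2,3) = 234 − 192 = 42.
From row 3, 234 − (66 + 57 + 39) gives (3,3) = 72.
Column 1: 48 + 66 + 75 + ? = 234, so (1,1) = 45.
From column 2, 234 − (63 + 57 + 36) gives (1,2) = 78.
Main diagonal: 45 + 63 + 72 + ? = 234, so (4,4) = 54.
Anti-diagonal: 42 + 57 + 75 + ? = 234, so (1,4) = 60.
The remaining cell in row 1 is (1,3) = 234 − 183 = 51.
Row 4 needs 234; the known cells sum to 165, so (4,3) = 69.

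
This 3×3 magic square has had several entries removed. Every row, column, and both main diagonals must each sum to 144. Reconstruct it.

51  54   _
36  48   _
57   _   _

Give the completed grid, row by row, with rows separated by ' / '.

51 54 39 / 36 48 60 / 57 42 45

Row 1: 51 + 54 + ? = 144, so (1,3) = 39.
Using row 2: 36 + 48 + ? → (2,3) = 144 − 84 = 60.
From column 2, 144 − (54 + 48) gives (3,2) = 42.
Column 3: 39 + 60 + ? = 144, so (3,3) = 45.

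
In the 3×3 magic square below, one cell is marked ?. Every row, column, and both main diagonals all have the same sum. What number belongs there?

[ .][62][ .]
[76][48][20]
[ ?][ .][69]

41

Row 2 is complete and sums to 144; that is the magic constant.
Column 2 needs 144; the known cells sum to 110, so (3,2) = 34.
Column 3 must total 144; the given cells sum to 89, so (1,3) = 55.
Using main diagonal: 48 + 69 + ? → (1,1) = 144 − 117 = 27.
The remaining cell in anti-diagonal is (3,1) = 144 − 103 = 41.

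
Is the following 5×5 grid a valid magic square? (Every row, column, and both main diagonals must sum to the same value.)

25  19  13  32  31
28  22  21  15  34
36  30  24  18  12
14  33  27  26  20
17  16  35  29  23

Row 1: 25 + 19 + 13 + 32 + 31 = 120.
Row 2: 28 + 22 + 21 + 15 + 34 = 120.
Row 3: 36 + 30 + 24 + 18 + 12 = 120.
Row 4: 14 + 33 + 27 + 26 + 20 = 120.
Row 5: 17 + 16 + 35 + 29 + 23 = 120.
Column 1: 25 + 28 + 36 + 14 + 17 = 120.
Column 2: 19 + 22 + 30 + 33 + 16 = 120.
Column 3: 13 + 21 + 24 + 27 + 35 = 120.
Column 4: 32 + 15 + 18 + 26 + 29 = 120.
Column 5: 31 + 34 + 12 + 20 + 23 = 120.
Main diagonal: 25 + 22 + 24 + 26 + 23 = 120.
Anti-diagonal: 31 + 15 + 24 + 33 + 17 = 120.
All lines sum to 120.

Yes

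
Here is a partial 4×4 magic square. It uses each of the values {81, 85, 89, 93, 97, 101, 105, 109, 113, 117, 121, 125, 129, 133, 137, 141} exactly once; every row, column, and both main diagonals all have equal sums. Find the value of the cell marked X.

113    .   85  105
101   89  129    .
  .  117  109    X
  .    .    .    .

81

The 16 entries sum to 1776, so each line sums to 1776/4 = 444.
Using row 1: 113 + 85 + 105 + ? → (1,2) = 444 − 303 = 141.
The remaining cell in row 2 is (2,4) = 444 − 319 = 125.
Using column 2: 141 + 89 + 117 + ? → (4,2) = 444 − 347 = 97.
Column 3 needs 444; the known cells sum to 323, so (4,3) = 121.
From main diagonal, 444 − (113 + 89 + 109) gives (4,4) = 133.
From anti-diagonal, 444 − (105 + 129 + 117) gives (4,1) = 93.
The remaining cell in column 1 is (3,1) = 444 − 307 = 137.
Column 4: 105 + 125 + 133 + ? = 444, so (3,4) = 81.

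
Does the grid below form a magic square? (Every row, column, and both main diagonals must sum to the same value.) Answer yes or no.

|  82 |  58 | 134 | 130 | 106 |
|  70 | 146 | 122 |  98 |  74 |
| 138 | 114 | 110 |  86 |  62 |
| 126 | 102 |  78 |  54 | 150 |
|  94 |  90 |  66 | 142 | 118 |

Yes

Row 1: 82 + 58 + 134 + 130 + 106 = 510.
Row 2: 70 + 146 + 122 + 98 + 74 = 510.
Row 3: 138 + 114 + 110 + 86 + 62 = 510.
Row 4: 126 + 102 + 78 + 54 + 150 = 510.
Row 5: 94 + 90 + 66 + 142 + 118 = 510.
Column 1: 82 + 70 + 138 + 126 + 94 = 510.
Column 2: 58 + 146 + 114 + 102 + 90 = 510.
Column 3: 134 + 122 + 110 + 78 + 66 = 510.
Column 4: 130 + 98 + 86 + 54 + 142 = 510.
Column 5: 106 + 74 + 62 + 150 + 118 = 510.
Main diagonal: 82 + 146 + 110 + 54 + 118 = 510.
Anti-diagonal: 106 + 98 + 110 + 102 + 94 = 510.
All lines sum to 510.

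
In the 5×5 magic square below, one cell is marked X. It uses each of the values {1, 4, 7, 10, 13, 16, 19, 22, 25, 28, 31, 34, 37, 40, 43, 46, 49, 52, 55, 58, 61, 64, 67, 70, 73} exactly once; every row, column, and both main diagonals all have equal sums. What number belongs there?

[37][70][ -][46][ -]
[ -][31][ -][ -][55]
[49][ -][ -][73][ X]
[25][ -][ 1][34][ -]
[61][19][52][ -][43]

The 25 entries sum to 925, so each line sums to 925/5 = 185.
From row 5, 185 − (61 + 19 + 52 + 43) gives (5,4) = 10.
From column 1, 185 − (37 + 49 + 25 + 61) gives (2,1) = 13.
Using column 4: 46 + 73 + 34 + 10 + ? → (2,4) = 185 − 163 = 22.
Using main diagonal: 37 + 31 + 34 + 43 + ? → (3,3) = 185 − 145 = 40.
Row 2 needs 185; the known cells sum to 121, so (2,3) = 64.
Column 3 must total 185; the given cells sum to 157, so (1,3) = 28.
Row 1 must total 185; the given cells sum to 181, so (1,5) = 4.
The remaining cell in anti-diagonal is (4,2) = 185 − 127 = 58.
Using row 4: 25 + 58 + 1 + 34 + ? → (4,5) = 185 − 118 = 67.
Column 2 must total 185; the given cells sum to 178, so (3,2) = 7.
From column 5, 185 − (4 + 55 + 67 + 43) gives (3,5) = 16.

16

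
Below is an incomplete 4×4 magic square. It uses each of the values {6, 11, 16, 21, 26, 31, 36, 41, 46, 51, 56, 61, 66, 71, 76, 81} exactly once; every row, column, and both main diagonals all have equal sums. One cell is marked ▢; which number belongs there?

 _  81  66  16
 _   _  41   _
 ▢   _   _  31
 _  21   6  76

36

The 16 entries sum to 696, so each line sums to 696/4 = 174.
The remaining cell in row 1 is (1,1) = 174 − 163 = 11.
Row 4 needs 174; the known cells sum to 103, so (4,1) = 71.
Using column 3: 66 + 41 + 6 + ? → (3,3) = 174 − 113 = 61.
The remaining cell in column 4 is (2,4) = 174 − 123 = 51.
Main diagonal: 11 + 61 + 76 + ? = 174, so (2,2) = 26.
Anti-diagonal: 16 + 41 + 71 + ? = 174, so (3,2) = 46.
Using row 2: 26 + 41 + 51 + ? → (2,1) = 174 − 118 = 56.
From row 3, 174 − (46 + 61 + 31) gives (3,1) = 36.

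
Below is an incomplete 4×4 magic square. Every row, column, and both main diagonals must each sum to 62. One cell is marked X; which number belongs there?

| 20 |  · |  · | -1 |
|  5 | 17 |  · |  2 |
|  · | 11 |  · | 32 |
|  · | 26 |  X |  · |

-7

From row 2, 62 − (5 + 17 + 2) gives (2,3) = 38.
Using column 2: 17 + 11 + 26 + ? → (1,2) = 62 − 54 = 8.
Column 4 must total 62; the given cells sum to 33, so (4,4) = 29.
Using main diagonal: 20 + 17 + 29 + ? → (3,3) = 62 − 66 = -4.
Anti-diagonal: -1 + 38 + 11 + ? = 62, so (4,1) = 14.
Row 1 needs 62; the known cells sum to 27, so (1,3) = 35.
From row 3, 62 − (11 + (-4) + 32) gives (3,1) = 23.
From row 4, 62 − (14 + 26 + 29) gives (4,3) = -7.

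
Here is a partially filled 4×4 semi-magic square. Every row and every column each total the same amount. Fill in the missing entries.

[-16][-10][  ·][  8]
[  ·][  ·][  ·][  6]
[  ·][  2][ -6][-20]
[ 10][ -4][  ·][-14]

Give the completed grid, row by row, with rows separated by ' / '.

-16 -10 -2 8 / -18 -8 0 6 / 4 2 -6 -20 / 10 -4 -12 -14

Column 4 is already complete: 8 + 6 + -20 + -14 = -20, so that is the magic constant.
From row 1, -20 − (-16 + (-10) + 8) gives (1,3) = -2.
Row 3 needs -20; the known cells sum to -24, so (3,1) = 4.
Row 4 needs -20; the known cells sum to -8, so (4,3) = -12.
Column 1 needs -20; the known cells sum to -2, so (2,1) = -18.
Column 2 must total -20; the given cells sum to -12, so (2,2) = -8.
Column 3 needs -20; the known cells sum to -20, so (2,3) = 0.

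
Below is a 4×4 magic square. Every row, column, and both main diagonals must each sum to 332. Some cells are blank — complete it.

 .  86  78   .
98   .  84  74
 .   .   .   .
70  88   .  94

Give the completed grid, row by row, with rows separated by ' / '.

From row 2, 332 − (98 + 84 + 74) gives (2,2) = 76.
Row 4 must total 332; the given cells sum to 252, so (4,3) = 80.
From column 2, 332 − (86 + 76 + 88) gives (3,2) = 82.
Column 3 must total 332; the given cells sum to 242, so (3,3) = 90.
Main diagonal must total 332; the given cells sum to 260, so (1,1) = 72.
From anti-diagonal, 332 − (84 + 82 + 70) gives (1,4) = 96.
Column 1 must total 332; the given cells sum to 240, so (3,1) = 92.
Using column 4: 96 + 74 + 94 + ? → (3,4) = 332 − 264 = 68.

72 86 78 96 / 98 76 84 74 / 92 82 90 68 / 70 88 80 94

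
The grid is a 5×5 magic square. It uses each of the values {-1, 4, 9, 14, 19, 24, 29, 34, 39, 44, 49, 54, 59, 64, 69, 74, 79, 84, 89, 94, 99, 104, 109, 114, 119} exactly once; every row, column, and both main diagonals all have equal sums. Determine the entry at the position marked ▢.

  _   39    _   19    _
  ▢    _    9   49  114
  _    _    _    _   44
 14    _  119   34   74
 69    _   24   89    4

29

The 25 entries sum to 1475, so each line sums to 1475/5 = 295.
From row 4, 295 − (14 + 119 + 34 + 74) gives (4,2) = 54.
Row 5 must total 295; the given cells sum to 186, so (5,2) = 109.
Using column 4: 19 + 49 + 34 + 89 + ? → (3,4) = 295 − 191 = 104.
Column 5: 114 + 44 + 74 + 4 + ? = 295, so (1,5) = 59.
Anti-diagonal must total 295; the given cells sum to 231, so (3,3) = 64.
Column 3 must total 295; the given cells sum to 216, so (1,3) = 79.
Row 1 needs 295; the known cells sum to 196, so (1,1) = 99.
Main diagonal must total 295; the given cells sum to 201, so (2,2) = 94.
Row 2 must total 295; the given cells sum to 266, so (2,1) = 29.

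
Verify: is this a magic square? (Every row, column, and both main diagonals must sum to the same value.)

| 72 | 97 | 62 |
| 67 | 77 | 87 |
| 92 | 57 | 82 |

Row 1: 72 + 97 + 62 = 231.
Row 2: 67 + 77 + 87 = 231.
Row 3: 92 + 57 + 82 = 231.
Column 1: 72 + 67 + 92 = 231.
Column 2: 97 + 77 + 57 = 231.
Column 3: 62 + 87 + 82 = 231.
Main diagonal: 72 + 77 + 82 = 231.
Anti-diagonal: 62 + 77 + 92 = 231.
All lines sum to 231.

Yes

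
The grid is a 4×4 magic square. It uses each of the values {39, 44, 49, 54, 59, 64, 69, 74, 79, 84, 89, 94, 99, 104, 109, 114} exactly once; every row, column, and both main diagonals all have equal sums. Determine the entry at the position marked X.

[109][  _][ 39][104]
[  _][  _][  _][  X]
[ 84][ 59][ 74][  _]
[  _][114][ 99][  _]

The 16 entries sum to 1224, so each line sums to 1224/4 = 306.
The remaining cell in row 1 is (1,2) = 306 − 252 = 54.
Row 3: 84 + 59 + 74 + ? = 306, so (3,4) = 89.
Using column 2: 54 + 59 + 114 + ? → (2,2) = 306 − 227 = 79.
Column 3 must total 306; the given cells sum to 212, so (2,3) = 94.
Main diagonal: 109 + 79 + 74 + ? = 306, so (4,4) = 44.
Using anti-diagonal: 104 + 94 + 59 + ? → (4,1) = 306 − 257 = 49.
Column 1 needs 306; the known cells sum to 242, so (2,1) = 64.
Column 4 must total 306; the given cells sum to 237, so (2,4) = 69.

69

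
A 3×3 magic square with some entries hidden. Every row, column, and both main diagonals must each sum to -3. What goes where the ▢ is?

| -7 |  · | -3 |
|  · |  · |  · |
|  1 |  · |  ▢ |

Row 1: -7 + (-3) + ? = -3, so (1,2) = 7.
Column 1 must total -3; the given cells sum to -6, so (2,1) = 3.
Using anti-diagonal: -3 + 1 + ? → (2,2) = -3 − (-2) = -1.
Row 2 needs -3; the known cells sum to 2, so (2,3) = -5.
Column 2 needs -3; the known cells sum to 6, so (3,2) = -9.
Column 3 must total -3; the given cells sum to -8, so (3,3) = 5.

5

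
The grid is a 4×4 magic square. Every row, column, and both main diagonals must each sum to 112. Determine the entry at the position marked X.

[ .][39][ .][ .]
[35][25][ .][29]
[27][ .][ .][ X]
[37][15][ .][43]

The remaining cell in row 2 is (2,3) = 112 − 89 = 23.
Row 4 must total 112; the given cells sum to 95, so (4,3) = 17.
The remaining cell in column 1 is (1,1) = 112 − 99 = 13.
Using column 2: 39 + 25 + 15 + ? → (3,2) = 112 − 79 = 33.
Using main diagonal: 13 + 25 + 43 + ? → (3,3) = 112 − 81 = 31.
Using anti-diagonal: 23 + 33 + 37 + ? → (1,4) = 112 − 93 = 19.
Row 1 must total 112; the given cells sum to 71, so (1,3) = 41.
Row 3: 27 + 33 + 31 + ? = 112, so (3,4) = 21.

21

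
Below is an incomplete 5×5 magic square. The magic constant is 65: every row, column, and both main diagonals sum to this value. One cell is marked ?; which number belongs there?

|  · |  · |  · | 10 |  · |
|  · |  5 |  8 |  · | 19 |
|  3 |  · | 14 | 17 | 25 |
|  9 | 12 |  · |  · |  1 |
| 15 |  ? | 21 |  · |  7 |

Row 3: 3 + 14 + 17 + 25 + ? = 65, so (3,2) = 6.
Column 5 needs 65; the known cells sum to 52, so (1,5) = 13.
Anti-diagonal must total 65; the given cells sum to 54, so (2,4) = 11.
Using row 2: 5 + 8 + 11 + 19 + ? → (2,1) = 65 − 43 = 22.
The remaining cell in column 1 is (1,1) = 65 − 49 = 16.
From main diagonal, 65 − (16 + 5 + 14 + 7) gives (4,4) = 23.
Row 4: 9 + 12 + 23 + 1 + ? = 65, so (4,3) = 20.
The remaining cell in column 3 is (1,3) = 65 − 63 = 2.
Using column 4: 10 + 11 + 17 + 23 + ? → (5,4) = 65 − 61 = 4.
From row 1, 65 − (16 + 2 + 10 + 13) gives (1,2) = 24.
From row 5, 65 − (15 + 21 + 4 + 7) gives (5,2) = 18.

18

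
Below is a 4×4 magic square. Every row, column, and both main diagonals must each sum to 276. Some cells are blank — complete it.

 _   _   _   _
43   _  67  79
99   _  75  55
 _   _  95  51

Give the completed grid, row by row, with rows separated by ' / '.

63 83 39 91 / 43 87 67 79 / 99 47 75 55 / 71 59 95 51

Row 2 needs 276; the known cells sum to 189, so (2,2) = 87.
Using row 3: 99 + 75 + 55 + ? → (3,2) = 276 − 229 = 47.
From column 3, 276 − (67 + 75 + 95) gives (1,3) = 39.
Column 4 must total 276; the given cells sum to 185, so (1,4) = 91.
Using main diagonal: 87 + 75 + 51 + ? → (1,1) = 276 − 213 = 63.
Anti-diagonal: 91 + 67 + 47 + ? = 276, so (4,1) = 71.
From row 1, 276 − (63 + 39 + 91) gives (1,2) = 83.
The remaining cell in row 4 is (4,2) = 276 − 217 = 59.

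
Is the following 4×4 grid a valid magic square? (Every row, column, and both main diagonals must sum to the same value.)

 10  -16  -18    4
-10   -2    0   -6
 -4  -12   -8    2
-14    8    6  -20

Row 1: 10 + (-16) + (-18) + 4 = -20.
Row 2: -10 + (-2) + 0 + (-6) = -18.
Row 3: -4 + (-12) + (-8) + 2 = -22.
Row 4: -14 + 8 + 6 + (-20) = -20.
Column 1: 10 + (-10) + (-4) + (-14) = -18.
Column 2: -16 + (-2) + (-12) + 8 = -22.
Column 3: -18 + 0 + (-8) + 6 = -20.
Column 4: 4 + (-6) + 2 + (-20) = -20.
Main diagonal: 10 + (-2) + (-8) + (-20) = -20.
Anti-diagonal: 4 + 0 + (-12) + (-14) = -22.

No — anti-diagonal sums to -22 but main diagonal sums to -20.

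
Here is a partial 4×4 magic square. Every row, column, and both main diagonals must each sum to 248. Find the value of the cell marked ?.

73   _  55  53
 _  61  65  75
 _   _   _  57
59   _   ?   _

77

Row 1 needs 248; the known cells sum to 181, so (1,2) = 67.
Row 2 needs 248; the known cells sum to 201, so (2,1) = 47.
From column 1, 248 − (73 + 47 + 59) gives (3,1) = 69.
From column 4, 248 − (53 + 75 + 57) gives (4,4) = 63.
Using main diagonal: 73 + 61 + 63 + ? → (3,3) = 248 − 197 = 51.
Anti-diagonal must total 248; the given cells sum to 177, so (3,2) = 71.
Column 2: 67 + 61 + 71 + ? = 248, so (4,2) = 49.
The remaining cell in column 3 is (4,3) = 248 − 171 = 77.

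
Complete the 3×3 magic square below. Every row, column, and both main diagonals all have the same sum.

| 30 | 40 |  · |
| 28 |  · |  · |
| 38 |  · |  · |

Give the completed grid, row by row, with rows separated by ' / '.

Column 1 is already complete: 30 + 28 + 38 = 96, so that is the magic constant.
The remaining cell in row 1 is (1,3) = 96 − 70 = 26.
Anti-diagonal needs 96; the known cells sum to 64, so (2,2) = 32.
Row 2: 28 + 32 + ? = 96, so (2,3) = 36.
Column 2 must total 96; the given cells sum to 72, so (3,2) = 24.
Column 3: 26 + 36 + ? = 96, so (3,3) = 34.

30 40 26 / 28 32 36 / 38 24 34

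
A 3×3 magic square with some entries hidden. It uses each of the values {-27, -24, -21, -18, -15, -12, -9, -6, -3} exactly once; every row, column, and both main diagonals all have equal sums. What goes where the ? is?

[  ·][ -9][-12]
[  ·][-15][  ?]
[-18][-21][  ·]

-27

The 9 entries sum to -135, so each line sums to -135/3 = -45.
Row 1 must total -45; the given cells sum to -21, so (1,1) = -24.
Using row 3: -18 + (-21) + ? → (3,3) = -45 − (-39) = -6.
Using column 1: -24 + (-18) + ? → (2,1) = -45 − (-42) = -3.
From column 3, -45 − (-12 + (-6)) gives (2,3) = -27.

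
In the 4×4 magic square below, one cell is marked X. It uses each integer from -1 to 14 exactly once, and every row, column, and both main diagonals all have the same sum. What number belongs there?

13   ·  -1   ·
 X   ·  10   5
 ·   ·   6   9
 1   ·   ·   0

The entries are -1 through 14, which sum to 104, so each line sums to 104/4 = 26.
Using column 3: -1 + 10 + 6 + ? → (4,3) = 26 − 15 = 11.
Column 4: 5 + 9 + 0 + ? = 26, so (1,4) = 12.
The remaining cell in main diagonal is (2,2) = 26 − 19 = 7.
Anti-diagonal: 12 + 10 + 1 + ? = 26, so (3,2) = 3.
Row 1 needs 26; the known cells sum to 24, so (1,2) = 2.
The remaining cell in row 2 is (2,1) = 26 − 22 = 4.

4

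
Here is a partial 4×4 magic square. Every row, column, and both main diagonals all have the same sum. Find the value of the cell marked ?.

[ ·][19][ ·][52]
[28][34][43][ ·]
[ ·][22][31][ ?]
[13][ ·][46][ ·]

Anti-diagonal is complete and sums to 130; that is the magic constant.
Row 2 needs 130; the known cells sum to 105, so (2,4) = 25.
From column 2, 130 − (19 + 34 + 22) gives (4,2) = 55.
Column 3 must total 130; the given cells sum to 120, so (1,3) = 10.
From row 1, 130 − (19 + 10 + 52) gives (1,1) = 49.
Using row 4: 13 + 55 + 46 + ? → (4,4) = 130 − 114 = 16.
The remaining cell in column 1 is (3,1) = 130 − 90 = 40.
The remaining cell in column 4 is (3,4) = 130 − 93 = 37.

37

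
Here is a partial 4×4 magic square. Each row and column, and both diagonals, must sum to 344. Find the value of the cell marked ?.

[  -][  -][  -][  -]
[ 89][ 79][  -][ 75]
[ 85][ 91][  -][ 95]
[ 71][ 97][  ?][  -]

83

Row 2: 89 + 79 + 75 + ? = 344, so (2,3) = 101.
Row 3 must total 344; the given cells sum to 271, so (3,3) = 73.
Column 1 needs 344; the known cells sum to 245, so (1,1) = 99.
Using column 2: 79 + 91 + 97 + ? → (1,2) = 344 − 267 = 77.
Main diagonal needs 344; the known cells sum to 251, so (4,4) = 93.
Anti-diagonal needs 344; the known cells sum to 263, so (1,4) = 81.
Using row 1: 99 + 77 + 81 + ? → (1,3) = 344 − 257 = 87.
Row 4 needs 344; the known cells sum to 261, so (4,3) = 83.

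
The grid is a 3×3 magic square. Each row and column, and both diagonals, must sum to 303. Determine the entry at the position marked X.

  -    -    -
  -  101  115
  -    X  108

Row 2 must total 303; the given cells sum to 216, so (2,1) = 87.
From column 3, 303 − (115 + 108) gives (1,3) = 80.
Using main diagonal: 101 + 108 + ? → (1,1) = 303 − 209 = 94.
Anti-diagonal must total 303; the given cells sum to 181, so (3,1) = 122.
Row 1 needs 303; the known cells sum to 174, so (1,2) = 129.
Using row 3: 122 + 108 + ? → (3,2) = 303 − 230 = 73.

73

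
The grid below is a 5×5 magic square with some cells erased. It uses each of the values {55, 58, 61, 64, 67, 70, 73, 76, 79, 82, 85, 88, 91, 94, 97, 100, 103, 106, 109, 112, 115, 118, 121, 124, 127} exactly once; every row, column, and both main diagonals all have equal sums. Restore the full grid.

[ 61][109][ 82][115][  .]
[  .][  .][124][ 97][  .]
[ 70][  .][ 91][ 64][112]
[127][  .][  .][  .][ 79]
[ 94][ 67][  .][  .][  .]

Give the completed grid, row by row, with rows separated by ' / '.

The 25 entries sum to 2275, so each line sums to 2275/5 = 455.
Row 1: 61 + 109 + 82 + 115 + ? = 455, so (1,5) = 88.
Row 3 must total 455; the given cells sum to 337, so (3,2) = 118.
Column 1 needs 455; the known cells sum to 352, so (2,1) = 103.
Using anti-diagonal: 88 + 97 + 91 + 94 + ? → (4,2) = 455 − 370 = 85.
Column 2 needs 455; the known cells sum to 379, so (2,2) = 76.
The remaining cell in row 2 is (2,5) = 455 − 400 = 55.
From column 5, 455 − (88 + 55 + 112 + 79) gives (5,5) = 121.
From main diagonal, 455 − (61 + 76 + 91 + 121) gives (4,4) = 106.
From row 4, 455 − (127 + 85 + 106 + 79) gives (4,3) = 58.
Using column 3: 82 + 124 + 91 + 58 + ? → (5,3) = 455 − 355 = 100.
Column 4 needs 455; the known cells sum to 382, so (5,4) = 73.

61 109 82 115 88 / 103 76 124 97 55 / 70 118 91 64 112 / 127 85 58 106 79 / 94 67 100 73 121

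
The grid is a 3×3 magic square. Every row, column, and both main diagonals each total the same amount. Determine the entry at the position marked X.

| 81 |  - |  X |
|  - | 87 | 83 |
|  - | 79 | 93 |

Main diagonal is complete and sums to 261; that is the magic constant.
From row 2, 261 − (87 + 83) gives (2,1) = 91.
Row 3 must total 261; the given cells sum to 172, so (3,1) = 89.
Using column 2: 87 + 79 + ? → (1,2) = 261 − 166 = 95.
Using column 3: 83 + 93 + ? → (1,3) = 261 − 176 = 85.

85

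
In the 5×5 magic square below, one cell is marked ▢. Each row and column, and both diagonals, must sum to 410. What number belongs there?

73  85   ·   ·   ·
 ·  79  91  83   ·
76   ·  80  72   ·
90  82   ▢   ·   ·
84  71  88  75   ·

74

The remaining cell in row 5 is (5,5) = 410 − 318 = 92.
The remaining cell in column 1 is (2,1) = 410 − 323 = 87.
From column 2, 410 − (85 + 79 + 82 + 71) gives (3,2) = 93.
Main diagonal must total 410; the given cells sum to 324, so (4,4) = 86.
Anti-diagonal: 83 + 80 + 82 + 84 + ? = 410, so (1,5) = 81.
Row 2: 87 + 79 + 91 + 83 + ? = 410, so (2,5) = 70.
Row 3 needs 410; the known cells sum to 321, so (3,5) = 89.
Column 4 needs 410; the known cells sum to 316, so (1,4) = 94.
Column 5 must total 410; the given cells sum to 332, so (4,5) = 78.
The remaining cell in row 1 is (1,3) = 410 − 333 = 77.
The remaining cell in row 4 is (4,3) = 410 − 336 = 74.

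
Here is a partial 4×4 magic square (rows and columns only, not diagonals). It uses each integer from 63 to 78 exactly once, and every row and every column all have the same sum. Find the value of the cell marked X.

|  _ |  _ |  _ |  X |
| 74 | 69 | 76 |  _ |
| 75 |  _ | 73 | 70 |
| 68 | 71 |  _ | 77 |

The entries are 63 through 78, which sum to 1128, so each line sums to 1128/4 = 282.
The remaining cell in row 2 is (2,4) = 282 − 219 = 63.
Row 3: 75 + 73 + 70 + ? = 282, so (3,2) = 64.
From row 4, 282 − (68 + 71 + 77) gives (4,3) = 66.
Column 1: 74 + 75 + 68 + ? = 282, so (1,1) = 65.
The remaining cell in column 2 is (1,2) = 282 − 204 = 78.
From column 3, 282 − (76 + 73 + 66) gives (1,3) = 67.
Using column 4: 63 + 70 + 77 + ? → (1,4) = 282 − 210 = 72.

72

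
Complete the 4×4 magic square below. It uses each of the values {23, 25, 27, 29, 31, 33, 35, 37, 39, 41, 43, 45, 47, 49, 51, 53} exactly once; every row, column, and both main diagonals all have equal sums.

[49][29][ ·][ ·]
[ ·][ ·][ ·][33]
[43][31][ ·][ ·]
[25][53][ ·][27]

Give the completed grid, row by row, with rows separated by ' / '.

The 16 entries sum to 608, so each line sums to 608/4 = 152.
Row 4 needs 152; the known cells sum to 105, so (4,3) = 47.
From column 1, 152 − (49 + 43 + 25) gives (2,1) = 35.
Column 2 must total 152; the given cells sum to 113, so (2,2) = 39.
Using main diagonal: 49 + 39 + 27 + ? → (3,3) = 152 − 115 = 37.
Row 2: 35 + 39 + 33 + ? = 152, so (2,3) = 45.
Row 3 needs 152; the known cells sum to 111, so (3,4) = 41.
Using column 3: 45 + 37 + 47 + ? → (1,3) = 152 − 129 = 23.
Column 4: 33 + 41 + 27 + ? = 152, so (1,4) = 51.

49 29 23 51 / 35 39 45 33 / 43 31 37 41 / 25 53 47 27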